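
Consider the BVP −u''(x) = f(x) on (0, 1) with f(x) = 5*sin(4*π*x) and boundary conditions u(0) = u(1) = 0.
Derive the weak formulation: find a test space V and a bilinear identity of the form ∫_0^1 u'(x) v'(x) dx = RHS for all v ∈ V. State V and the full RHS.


V = H^1_0(0, 1) (so v(0) = v(1) = 0); weak form: ∫_0^1 u'v' dx = ∫_0^1 (5*sin(4*π*x)) v dx for all v ∈ V.

Multiply both sides by a test function v and integrate from 0 to 1:
  ∫_0^1 −u''(x) v(x) dx = ∫_0^1 f(x) v(x) dx.
Integrate the LHS by parts once:
  ∫_0^1 −u'' v dx = −[u'(x) v(x)]_0^1 + ∫_0^1 u'(x) v'(x) dx.
Thus ∫_0^1 u'(x) v'(x) dx = ∫_0^1 f(x) v(x) dx + [u'(x) v(x)]_0^1.
Choose V so that boundary terms are either known or forced to vanish.
u is Dirichlet: u(0) = u(1) = 0. Let V = H^1_0(0, 1); then v(0) = v(1) = 0, and [u' v]_0^1 = 0.
Weak formulation: find u (satisfying any essential BC) such that ∫_0^1 u'(x) v'(x) dx = ∫_0^1 f v dx for all v ∈ V.
Substituting f(x) = 5*sin(4*π*x), the right-hand side is ∫_0^1 (5*sin(4*π*x)) v dx.


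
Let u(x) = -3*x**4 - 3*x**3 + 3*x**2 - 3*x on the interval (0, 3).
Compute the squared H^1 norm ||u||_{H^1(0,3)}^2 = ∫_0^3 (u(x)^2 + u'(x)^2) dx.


||u||_{H^1}^2 = 14109201/140

The H^1 norm (squared) on an interval (0, L) is
  ||u||_{H^1}^2 = ∫_0^L u(x)^2 dx + ∫_0^L u'(x)^2 dx.
Compute u'(x) = -12*x**3 - 9*x**2 + 6*x - 3.
Then u(x)^2 = 9*x**8 + 18*x**7 - 9*x**6 + 27*x**4 - 18*x**3 + 9*x**2 and u'(x)^2 = 144*x**6 + 216*x**5 - 63*x**4 - 36*x**3 + 90*x**2 - 36*x + 9.
Integrate each monomial from 0 to 3 using ∫_0^3 c·x^n dx = c·3^(n+1)/(n+1):
  ∫_0^3 u(x)^2 dx = ∫_0^3 (9*x^8 + 18*x^7 - 9*x^6 + 27*x^4 - 18*x^3 + 9*x^2) dx. Term by term:
    ∫_0^3 9*x^8 dx = 19683;  ∫_0^3 18*x^7 dx = 59049/4;  ∫_0^3 -9*x^6 dx = -19683/7;
    ∫_0^3 27*x^4 dx = 6561/5;  ∫_0^3 -18*x^3 dx = -729/2;  ∫_0^3 9*x^2 dx = 81.
  Sum: 19683 + 59049/4 − 19683/7 + 6561/5 − 729/2 + 81 = 4572693/140.
  ∫_0^3 u'(x)^2 dx = ∫_0^3 (144*x^6 + 216*x^5 - 63*x^4 - 36*x^3 + 90*x^2 - 36*x + 9) dx. Term by term:
    ∫_0^3 144*x^6 dx = 314928/7;  ∫_0^3 216*x^5 dx = 26244;  ∫_0^3 -63*x^4 dx = -15309/5;
    ∫_0^3 -36*x^3 dx = -729;  ∫_0^3 90*x^2 dx = 810;  ∫_0^3 -36*x dx = -162;
    ∫_0^3 9 dx = 27.
  Sum: 314928/7 + 26244 − 15309/5 − 729 + 810 − 162 + 27 = 2384127/35.
Adding: ||u||_{H^1}^2 = 4572693/140 + 2384127/35 = 14109201/140.


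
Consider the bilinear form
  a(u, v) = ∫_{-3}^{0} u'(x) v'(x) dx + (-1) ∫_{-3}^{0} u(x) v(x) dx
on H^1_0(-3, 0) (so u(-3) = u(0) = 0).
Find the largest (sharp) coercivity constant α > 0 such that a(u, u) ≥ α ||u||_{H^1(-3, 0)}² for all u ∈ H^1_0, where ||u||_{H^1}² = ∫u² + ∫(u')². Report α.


α = (-9 + π^2)/(9 + π^2)

Coercivity of a(·,·) on H^1_0(-3, 0) means a(u, u) ≥ α ||u||_{H^1}² for every u ∈ H^1_0.
The interval has length L = 3, and Poincaré/coercivity depend only on L. Here a(u, u) = ∫(u')² + (-1)·∫u².
Here c = -1 < 0 with |c| < (π/L)² = π^2/9, so coercivity still holds. The condition a(u,u) ≥ α||u||_{H^1}² reads (1−α)∫(u')² ≥ (α−c)∫u². Any admissible α is ≤ 1 (rapidly oscillating u have ∫u²/∫(u')² → 0), and α = 1 would force 0 ≥ (1−c)∫u², impossible since c < 1; so 1−α > 0. By the sharp Poincaré inequality on H^1_0 of an interval of length L, ∫(u')² ≥ (π/L)²∫u² with equality for the first sine mode sin(π(x−x₀)/L) (x₀ the left endpoint), so the inequality holds for all u iff (1−α)(π/L)² ≥ α − c, i.e. α ≤ ((π/L)² + c)/((π/L)² + 1) = (1 + c(L/π)²)/(1 + (L/π)²). (Direct route, valid since c ≤ 0: Poincaré gives c∫u² ≥ c(L/π)²∫(u')², so a(u,u) ≥ (1 + c(L/π)²)∫(u')², while ||u||_{H^1}² ≤ (1 + (L/π)²)∫(u')²; dividing yields the same α.) With (π/L)² = π^2/9 and c = -1, the largest admissible constant is α = ((π/L)² + c)/((π/L)² + 1).
Simplifying, α = (-9 + π^2)/(9 + π^2).


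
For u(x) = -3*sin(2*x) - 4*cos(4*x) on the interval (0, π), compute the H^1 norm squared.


||u||_{H^1(0,π)}^2 = 317*π/2

u'(x) = 16*sin(4*x) - 6*cos(2*x).
Expand u² and (u')² and integrate term by term on (0, π), using: for integers n ≥ 1, ∫_0^π sin²(nx) dx = ∫_0^π cos²(nx) dx = π/2; for n ≠ n', ∫_0^π sin(nx)sin(n'x) dx = ∫_0^π cos(nx)cos(n'x) dx = 0; and by product-to-sum, ∫_0^π sin(nx)cos(n'x) dx = ½∫_0^π [sin((n+n')x) + sin((n−n')x)] dx, which is 0 when n+n' is even and 2n/(n²−n'²) when n+n' is odd (it need not vanish on (0, π)).
  u² squared terms: (-4)²·∫cos(4x)² dx = 16·π/2 = 8*π;  (-3)²·∫sin(2x)² dx = 9·π/2 = 9*π/2.
  u² cross terms: 2·(-4)·(-3)·∫cos(4x)·sin(2x) dx = 24·(0) = 0.
  So ∫_0^π u² dx = 8*π + 9*π/2 + 0 = 25*π/2.
  (u')² squared terms: (-6)²·∫cos(2x)² dx = 36·π/2 = 18*π;  (16)²·∫sin(4x)² dx = 256·π/2 = 128*π.
  (u')² cross terms: 2·(-6)·(16)·∫cos(2x)·sin(4x) dx = -192·(0) = 0.
  So ∫_0^π (u')² dx = 18*π + 128*π + 0 = 146*π.
||u||_{H^1}^2 = (25*π/2) + (146*π) = 317*π/2.


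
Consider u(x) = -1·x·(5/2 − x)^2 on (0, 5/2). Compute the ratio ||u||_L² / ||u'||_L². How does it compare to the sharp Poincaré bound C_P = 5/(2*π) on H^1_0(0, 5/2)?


||u||_L² / ||u'||_L² = 5*sqrt(14)/28 < C_P = 5/(2*π).

u(x) = -1·x·(5/2 − x)^2, so u'(x) = (5 - 6*x)*(2*x - 5)/4.
u(x) = -1·x·(5/2 − x)^2 vanishes at x = 0 and x = 5/2, so u ∈ H^1_0(0, 5/2). Differentiate via the product rule and integrate the resulting polynomials term by term.
  ∫_0^5/2 u² dx = ∫_0^5/2 (x^6 - 10*x^5 + 75*x^4/2 - 125*x^3/2 + 625*x^2/16) dx. Term by term:
    ∫_0^5/2 x^6 dx = 78125/896;  ∫_0^5/2 -10*x^5 dx = -78125/192;  ∫_0^5/2 75*x^4/2 dx = 46875/64;
    ∫_0^5/2 -125*x^3/2 dx = -78125/128;  ∫_0^5/2 625*x^2/16 dx = 78125/384.
  Sum: 78125/896 − 78125/192 + 46875/64 − 78125/128 + 78125/384 = 15625/2688.
  ∫_0^5/2 (u')² dx = ∫_0^5/2 (9*x^4 - 60*x^3 + 275*x^2/2 - 125*x + 625/16) dx. Term by term:
    ∫_0^5/2 9*x^4 dx = 5625/32;  ∫_0^5/2 -60*x^3 dx = -9375/16;  ∫_0^5/2 275*x^2/2 dx = 34375/48;
    ∫_0^5/2 -125*x dx = -3125/8;  ∫_0^5/2 625/16 dx = 3125/32.
  Sum: 5625/32 − 9375/16 + 34375/48 − 3125/8 + 3125/32 = 625/48.
∫_0^5/2 u² dx = 15625/2688, so ||u||_L² = 125*sqrt(42)/336.
∫_0^5/2 (u')² dx = 625/48, so ||u'||_L² = 25*sqrt(3)/12.
Ratio ||u||_L² / ||u'||_L² = 5*sqrt(14)/28.
Sharp Poincaré constant on H^1_0(0, 5/2) is C_P = L/π = 5/(2*π), achieved by sin(2*π/5·x).
A polynomial bump cannot attain the sharp Poincaré constant (only the first sine eigenfunction does), so the ratio is strictly less than C_P, consistent with ||u||_L² ≤ C_P ||u'||_L².


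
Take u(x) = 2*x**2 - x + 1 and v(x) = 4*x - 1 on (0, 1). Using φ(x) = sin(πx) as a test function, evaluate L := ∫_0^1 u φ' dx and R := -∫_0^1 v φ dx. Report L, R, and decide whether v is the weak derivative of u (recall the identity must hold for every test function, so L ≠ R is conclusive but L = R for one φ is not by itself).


LHS = -2/π, RHS = -2/π. Yes, v = u' weakly.

u(x) = 2*x**2 - x + 1, classical derivative u'(x) = 4*x - 1.
φ(x) = sin(πx), so φ'(x) = π*cos(π*x).
Note φ(0) = φ(1) = 0, so the boundary term u·φ vanishes.
LHS = ∫_0^1 u(x) φ'(x) dx = ∫_0^1 (2*π*x^2*cos(π*x) - π*x*cos(π*x) + π*cos(π*x)) dx. Term by term:
  ∫_0^1 π*cos(π*x) dx = 0;  ∫_0^1 -π*x*cos(π*x) dx = 2/π;  ∫_0^1 2*π*x^2*cos(π*x) dx = -4/π.
Sum: 0 + 2/π − 4/π = -2/π.
So LHS = -2/π.
∫_0^1 v(x) φ(x) dx = ∫_0^1 (4*x*sin(π*x) - sin(π*x)) dx. Term by term:
  ∫_0^1 -sin(π*x) dx = -2/π;  ∫_0^1 4*x*sin(π*x) dx = 4/π.
Sum: -2/π + 4/π = 2/π.
So RHS = -∫_0^1 v(x) φ(x) dx = -2/π.
LHS = RHS, so the identity holds for this test φ.
Moreover u is smooth here and v(x) = u'(x) = 4*x - 1 pointwise, so the identity holds for every test function. Hence v is the weak derivative of u.


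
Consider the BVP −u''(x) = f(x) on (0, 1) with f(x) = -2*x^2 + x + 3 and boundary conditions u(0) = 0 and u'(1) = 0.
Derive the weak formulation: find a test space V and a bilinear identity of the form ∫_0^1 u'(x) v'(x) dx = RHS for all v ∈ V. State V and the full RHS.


V = {v ∈ H^1(0, 1) : v(0) = 0} (test functions vanish at x = 0 where u is specified); weak form: ∫_0^1 u'v' dx = ∫_0^1 (-2*x^2 + x + 3) v dx for all v ∈ V.

Multiply both sides by a test function v and integrate from 0 to 1:
  ∫_0^1 −u''(x) v(x) dx = ∫_0^1 f(x) v(x) dx.
Integrate the LHS by parts once:
  ∫_0^1 −u'' v dx = −[u'(x) v(x)]_0^1 + ∫_0^1 u'(x) v'(x) dx.
Thus ∫_0^1 u'(x) v'(x) dx = ∫_0^1 f(x) v(x) dx + [u'(x) v(x)]_0^1.
Choose V so that boundary terms are either known or forced to vanish.
Mixed BC: u(0) = 0 (Dirichlet) and u'(1) = 0 (Neumann). Define V = {v ∈ H^1(0, 1) : v(0) = 0}. Then [u' v]_0^1 = u'(1)·v(1) − u'(0)·0 = 0.
Weak formulation: find u (satisfying any essential BC) such that ∫_0^1 u'(x) v'(x) dx = ∫_0^1 f v dx for all v ∈ V (Dirichlet at 0 absorbed into V; the Neumann datum at x = 1 is zero, so no boundary term remains).
Substituting f(x) = -2*x^2 + x + 3, the right-hand side is ∫_0^1 (-2*x^2 + x + 3) v dx.


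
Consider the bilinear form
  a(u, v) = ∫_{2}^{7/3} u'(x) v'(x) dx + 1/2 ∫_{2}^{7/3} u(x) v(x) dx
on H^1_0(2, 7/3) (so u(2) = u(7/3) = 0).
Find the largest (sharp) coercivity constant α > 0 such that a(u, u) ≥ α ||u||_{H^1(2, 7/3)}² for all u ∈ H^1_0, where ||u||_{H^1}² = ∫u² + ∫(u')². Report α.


α = (1 + 18*π^2)/(2*(1 + 9*π^2))

Coercivity of a(·,·) on H^1_0(2, 7/3) means a(u, u) ≥ α ||u||_{H^1}² for every u ∈ H^1_0.
The interval has length L = 1/3, and Poincaré/coercivity depend only on L. Here a(u, u) = ∫(u')² + (1/2)·∫u².
Here 0 < c = 1/2 < 1. The condition a(u,u) ≥ α||u||_{H^1}² reads (1−α)∫(u')² ≥ (α−c)∫u². Any admissible α is ≤ 1 (rapidly oscillating u have ∫u²/∫(u')² → 0), and α = 1 would force 0 ≥ (1−c)∫u², impossible since c < 1; so 1−α > 0. By the sharp Poincaré inequality on H^1_0 of an interval of length L, ∫(u')² ≥ (π/L)²∫u² with equality for the first sine mode sin(π(x−x₀)/L) (x₀ the left endpoint), so the inequality holds for all u iff (1−α)(π/L)² ≥ α − c, i.e. α ≤ ((π/L)² + c)/((π/L)² + 1) = (1 + c(L/π)²)/(1 + (L/π)²). With (π/L)² = 9*π^2 and c = 1/2, the largest admissible constant is α = ((π/L)² + c)/((π/L)² + 1).
Simplifying, α = (1 + 18*π^2)/(2*(1 + 9*π^2)).


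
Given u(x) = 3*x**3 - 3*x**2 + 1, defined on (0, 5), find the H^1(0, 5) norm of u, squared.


||u||_{H^1}^2 = 1331945/14

The H^1 norm (squared) on an interval (0, L) is
  ||u||_{H^1}^2 = ∫_0^L u(x)^2 dx + ∫_0^L u'(x)^2 dx.
Compute u'(x) = 9*x**2 - 6*x.
Then u(x)^2 = 9*x**6 - 18*x**5 + 9*x**4 + 6*x**3 - 6*x**2 + 1 and u'(x)^2 = 81*x**4 - 108*x**3 + 36*x**2.
Integrate each monomial from 0 to 5 using ∫_0^5 c·x^n dx = c·5^(n+1)/(n+1):
  ∫_0^5 u(x)^2 dx = ∫_0^5 (9*x^6 - 18*x^5 + 9*x^4 + 6*x^3 - 6*x^2 + 1) dx. Term by term:
    ∫_0^5 9*x^6 dx = 703125/7;  ∫_0^5 -18*x^5 dx = -46875;  ∫_0^5 9*x^4 dx = 5625;
    ∫_0^5 6*x^3 dx = 1875/2;  ∫_0^5 -6*x^2 dx = -250;  ∫_0^5 1 dx = 5.
  Sum: 703125/7 − 46875 + 5625 + 1875/2 − 250 + 5 = 838445/14.
  ∫_0^5 u'(x)^2 dx = ∫_0^5 (81*x^4 - 108*x^3 + 36*x^2) dx. Term by term:
    ∫_0^5 81*x^4 dx = 50625;  ∫_0^5 -108*x^3 dx = -16875;  ∫_0^5 36*x^2 dx = 1500.
  Sum: 50625 − 16875 + 1500 = 35250.
Adding: ||u||_{H^1}^2 = 838445/14 + 35250 = 1331945/14.


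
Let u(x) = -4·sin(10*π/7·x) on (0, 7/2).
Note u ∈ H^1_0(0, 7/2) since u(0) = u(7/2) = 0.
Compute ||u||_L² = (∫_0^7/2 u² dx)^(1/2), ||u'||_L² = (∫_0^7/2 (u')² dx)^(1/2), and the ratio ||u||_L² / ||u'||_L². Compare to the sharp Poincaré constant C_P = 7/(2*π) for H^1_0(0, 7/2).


||u||_L² / ||u'||_L² = 7/(10*π) < C_P = 7/(2*π).

u(x) = -4·sin(10*π/7·x), so u'(x) = -40*π*cos(10*π*x/7)/7.
Writing u(x) = A·sin(kπx/L) with A = -4 and k = 5, use ∫_0^L sin²(kπx/L) dx = L/2 and ∫_0^L cos²(kπx/L) dx = L/2.
u² = 16·sin²(10*π/7·x) and (u')² = 1600*π^2/49·cos²(10*π/7·x), and each of sin², cos² integrates to L/2 = 7/4 over (0, 7/2).
∫_0^7/2 u² dx = 28, so ||u||_L² = 2*sqrt(7).
∫_0^7/2 (u')² dx = 400*π^2/7, so ||u'||_L² = 20*sqrt(7)*π/7.
Ratio ||u||_L² / ||u'||_L² = 7/(10*π).
Sharp Poincaré constant on H^1_0(0, 7/2) is C_P = L/π = 7/(2*π), achieved by sin(2*π/7·x).
This is the k = 5 harmonic; the ratio L/(kπ) is strictly less than C_P = L/π, consistent with the sharp inequality ||u||_L² ≤ C_P ||u'||_L².


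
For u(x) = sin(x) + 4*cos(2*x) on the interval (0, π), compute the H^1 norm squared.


||u||_{H^1(0,π)}^2 = -80/3 + 41*π

u'(x) = -8*sin(2*x) + cos(x).
Expand u² and (u')² and integrate term by term on (0, π), using: for integers n ≥ 1, ∫_0^π sin²(nx) dx = ∫_0^π cos²(nx) dx = π/2; for n ≠ n', ∫_0^π sin(nx)sin(n'x) dx = ∫_0^π cos(nx)cos(n'x) dx = 0; and by product-to-sum, ∫_0^π sin(nx)cos(n'x) dx = ½∫_0^π [sin((n+n')x) + sin((n−n')x)] dx, which is 0 when n+n' is even and 2n/(n²−n'²) when n+n' is odd (it need not vanish on (0, π)).
  u² squared terms: (4)²·∫cos(2x)² dx = 16·π/2 = 8*π;  (1)²·∫sin(x)² dx = 1·π/2 = π/2.
  u² cross terms: 2·(4)·(1)·∫cos(2x)·sin(x) dx = 8·(-2/3) = -16/3.
  So ∫_0^π u² dx = 8*π + π/2 − 16/3 = -16/3 + 17*π/2.
  (u')² squared terms: (-8)²·∫sin(2x)² dx = 64·π/2 = 32*π;  (1)²·∫cos(x)² dx = 1·π/2 = π/2.
  (u')² cross terms: 2·(-8)·(1)·∫sin(2x)·cos(x) dx = -16·(4/3) = -64/3.
  So ∫_0^π (u')² dx = 32*π + π/2 − 64/3 = -64/3 + 65*π/2.
||u||_{H^1}^2 = (-16/3 + 17*π/2) + (-64/3 + 65*π/2) = -80/3 + 41*π.


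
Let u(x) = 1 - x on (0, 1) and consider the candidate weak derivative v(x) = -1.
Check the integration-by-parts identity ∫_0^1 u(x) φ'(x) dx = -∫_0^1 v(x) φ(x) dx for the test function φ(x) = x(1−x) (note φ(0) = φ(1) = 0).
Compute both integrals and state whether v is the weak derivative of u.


LHS = 1/6, RHS = 1/6. Yes, v = u' weakly.

u(x) = 1 - x, classical derivative u'(x) = -1.
φ(x) = x(1−x), so φ'(x) = 1 - 2*x.
Note φ(0) = φ(1) = 0, so the boundary term u·φ vanishes.
LHS = ∫_0^1 u(x) φ'(x) dx = ∫_0^1 (2*x^2 - 3*x + 1) dx. Term by term:
  ∫_0^1 2*x^2 dx = 2/3;  ∫_0^1 -3*x dx = -3/2;  ∫_0^1 1 dx = 1.
Sum: 2/3 − 3/2 + 1 = 1/6.
So LHS = 1/6.
∫_0^1 v(x) φ(x) dx = ∫_0^1 (x^2 - x) dx. Term by term:
  ∫_0^1 x^2 dx = 1/3;  ∫_0^1 -x dx = -1/2.
Sum: 1/3 − 1/2 = -1/6.
So RHS = -∫_0^1 v(x) φ(x) dx = 1/6.
LHS = RHS, so the identity holds for this test φ.
Moreover u is smooth here and v(x) = u'(x) = -1 pointwise, so the identity holds for every test function. Hence v is the weak derivative of u.


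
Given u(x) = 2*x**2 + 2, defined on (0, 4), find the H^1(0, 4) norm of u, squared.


||u||_{H^1}^2 = 6736/5

The H^1 norm (squared) on an interval (0, L) is
  ||u||_{H^1}^2 = ∫_0^L u(x)^2 dx + ∫_0^L u'(x)^2 dx.
Compute u'(x) = 4*x.
Then u(x)^2 = 4*x**4 + 8*x**2 + 4 and u'(x)^2 = 16*x**2.
Integrate each monomial from 0 to 4 using ∫_0^4 c·x^n dx = c·4^(n+1)/(n+1):
  ∫_0^4 u(x)^2 dx = ∫_0^4 (4*x^4 + 8*x^2 + 4) dx. Term by term:
    ∫_0^4 4*x^4 dx = 4096/5;  ∫_0^4 8*x^2 dx = 512/3;  ∫_0^4 4 dx = 16.
  Sum: 4096/5 + 512/3 + 16 = 15088/15.
  ∫_0^4 u'(x)^2 dx = ∫_0^4 (16*x^2) dx. Term by term:
    ∫_0^4 16*x^2 dx = 1024/3.
Adding: ||u||_{H^1}^2 = 15088/15 + 1024/3 = 6736/5.


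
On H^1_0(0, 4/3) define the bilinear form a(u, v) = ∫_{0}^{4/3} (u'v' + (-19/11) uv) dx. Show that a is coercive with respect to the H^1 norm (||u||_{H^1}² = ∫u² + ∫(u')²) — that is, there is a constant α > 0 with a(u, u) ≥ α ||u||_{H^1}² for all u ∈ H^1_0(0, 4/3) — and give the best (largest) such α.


α = (-304 + 99*π^2)/(11*(16 + 9*π^2))

Coercivity of a(·,·) on H^1_0(0, 4/3) means a(u, u) ≥ α ||u||_{H^1}² for every u ∈ H^1_0.
The interval has length L = 4/3, and Poincaré/coercivity depend only on L. Here a(u, u) = ∫(u')² + (-19/11)·∫u².
Here c = -19/11 < 0 with |c| < (π/L)² = 9*π^2/16, so coercivity still holds. The condition a(u,u) ≥ α||u||_{H^1}² reads (1−α)∫(u')² ≥ (α−c)∫u². Any admissible α is ≤ 1 (rapidly oscillating u have ∫u²/∫(u')² → 0), and α = 1 would force 0 ≥ (1−c)∫u², impossible since c < 1; so 1−α > 0. By the sharp Poincaré inequality on H^1_0 of an interval of length L, ∫(u')² ≥ (π/L)²∫u² with equality for the first sine mode sin(π(x−x₀)/L) (x₀ the left endpoint), so the inequality holds for all u iff (1−α)(π/L)² ≥ α − c, i.e. α ≤ ((π/L)² + c)/((π/L)² + 1) = (1 + c(L/π)²)/(1 + (L/π)²). (Direct route, valid since c ≤ 0: Poincaré gives c∫u² ≥ c(L/π)²∫(u')², so a(u,u) ≥ (1 + c(L/π)²)∫(u')², while ||u||_{H^1}² ≤ (1 + (L/π)²)∫(u')²; dividing yields the same α.) With (π/L)² = 9*π^2/16 and c = -19/11, the largest admissible constant is α = ((π/L)² + c)/((π/L)² + 1).
Simplifying, α = (-304 + 99*π^2)/(11*(16 + 9*π^2)).


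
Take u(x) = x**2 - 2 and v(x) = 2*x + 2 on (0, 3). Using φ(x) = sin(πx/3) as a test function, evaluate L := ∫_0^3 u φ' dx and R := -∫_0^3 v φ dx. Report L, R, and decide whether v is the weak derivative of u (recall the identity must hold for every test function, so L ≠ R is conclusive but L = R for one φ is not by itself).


LHS = -18/π, RHS = -30/π. No, v is not the weak derivative of u.

u(x) = x**2 - 2, classical derivative u'(x) = 2*x.
φ(x) = sin(πx/3), so φ'(x) = π*cos(π*x/3)/3.
Note φ(0) = φ(3) = 0, so the boundary term u·φ vanishes.
LHS = ∫_0^3 u(x) φ'(x) dx = ∫_0^3 (π*x^2*cos(π*x/3)/3 - 2*π*cos(π*x/3)/3) dx. Term by term:
  ∫_0^3 -2*π*cos(π*x/3)/3 dx = 0;  ∫_0^3 π*x^2*cos(π*x/3)/3 dx = -18/π.
Sum: 0 − 18/π = -18/π.
So LHS = -18/π.
∫_0^3 v(x) φ(x) dx = ∫_0^3 (2*x*sin(π*x/3) + 2*sin(π*x/3)) dx. Term by term:
  ∫_0^3 2*sin(π*x/3) dx = 12/π;  ∫_0^3 2*x*sin(π*x/3) dx = 18/π.
Sum: 12/π + 18/π = 30/π.
So RHS = -∫_0^3 v(x) φ(x) dx = -30/π.
LHS − RHS = 12/π ≠ 0, so the identity fails.
(For a valid weak derivative the identity must hold for EVERY test function, in particular this one. The failure shows v is NOT the weak derivative of u.)
Correct weak derivative would be u'(x) = 2*x.


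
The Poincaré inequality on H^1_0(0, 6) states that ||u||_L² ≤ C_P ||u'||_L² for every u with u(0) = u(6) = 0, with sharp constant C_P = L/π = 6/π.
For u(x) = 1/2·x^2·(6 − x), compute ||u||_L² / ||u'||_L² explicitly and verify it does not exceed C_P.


||u||_L² / ||u'||_L² = 3*sqrt(14)/7 < C_P = 6/π.

u(x) = 1/2·x^2·(6 − x), so u'(x) = 3*x*(4 - x)/2.
u(x) = 1/2·x^2·(6 − x) vanishes at x = 0 and x = 6, so u ∈ H^1_0(0, 6). Differentiate via the product rule and integrate the resulting polynomials term by term.
  ∫_0^6 u² dx = ∫_0^6 (x^6/4 - 3*x^5 + 9*x^4) dx. Term by term:
    ∫_0^6 x^6/4 dx = 69984/7;  ∫_0^6 -3*x^5 dx = -23328;  ∫_0^6 9*x^4 dx = 69984/5.
  Sum: 69984/7 − 23328 + 69984/5 = 23328/35.
  ∫_0^6 (u')² dx = ∫_0^6 (9*x^4/4 - 18*x^3 + 36*x^2) dx. Term by term:
    ∫_0^6 9*x^4/4 dx = 17496/5;  ∫_0^6 -18*x^3 dx = -5832;  ∫_0^6 36*x^2 dx = 2592.
  Sum: 17496/5 − 5832 + 2592 = 1296/5.
∫_0^6 u² dx = 23328/35, so ||u||_L² = 108*sqrt(70)/35.
∫_0^6 (u')² dx = 1296/5, so ||u'||_L² = 36*sqrt(5)/5.
Ratio ||u||_L² / ||u'||_L² = 3*sqrt(14)/7.
Sharp Poincaré constant on H^1_0(0, 6) is C_P = L/π = 6/π, achieved by sin(π/6·x).
A polynomial bump cannot attain the sharp Poincaré constant (only the first sine eigenfunction does), so the ratio is strictly less than C_P, consistent with ||u||_L² ≤ C_P ||u'||_L².


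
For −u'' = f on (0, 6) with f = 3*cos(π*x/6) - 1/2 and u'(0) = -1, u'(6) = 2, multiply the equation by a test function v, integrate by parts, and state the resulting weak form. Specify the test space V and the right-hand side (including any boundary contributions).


V = H^1(0, 6) (v unrestricted at boundary; u is determined up to an additive constant); weak form: ∫_0^6 u'v' dx = ∫_0^6 (3*cos(π*x/6) - 1/2) v dx + 2·v(6) + v(0) for all v ∈ V.

Multiply both sides by a test function v and integrate from 0 to 6:
  ∫_0^6 −u''(x) v(x) dx = ∫_0^6 f(x) v(x) dx.
Integrate the LHS by parts once:
  ∫_0^6 −u'' v dx = −[u'(x) v(x)]_0^6 + ∫_0^6 u'(x) v'(x) dx.
Thus ∫_0^6 u'(x) v'(x) dx = ∫_0^6 f(x) v(x) dx + [u'(x) v(x)]_0^6.
Choose V so that boundary terms are either known or forced to vanish.
u has inhomogeneous Neumann u'(0) = -1, u'(6) = 2. [u' v]_0^6 = (2)·v(6) − (-1)·v(0) = 2·v(6) + v(0). Take V = H^1(0, 6); boundary term becomes part of RHS.
Weak formulation: find u (satisfying any essential BC) such that ∫_0^6 u'(x) v'(x) dx = ∫_0^6 f v dx + 2·v(6) + v(0) for all v ∈ V (Neumann data are natural BCs: they enter the RHS as boundary terms).
Substituting f(x) = 3*cos(π*x/6) - 1/2, the right-hand side is ∫_0^6 (3*cos(π*x/6) - 1/2) v dx + 2·v(6) + v(0).
Compatibility check (pure Neumann): taking v ≡ 1 ∈ V gives 0 = ∫_0^6 f dx + (2) − (-1), i.e. ∫_0^6 f dx must equal u'(0) − u'(6) = -3. Indeed ∫_0^6 (3*cos(π*x/6) - 1/2) dx = -3, so the data are compatible. The solution is then unique only up to an additive constant (fix it e.g. by requiring ∫_0^6 u dx = 0).


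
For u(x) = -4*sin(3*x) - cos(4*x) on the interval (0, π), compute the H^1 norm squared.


||u||_{H^1(0,π)}^2 = -816/7 + 177*π/2

u'(x) = 4*sin(4*x) - 12*cos(3*x).
Expand u² and (u')² and integrate term by term on (0, π), using: for integers n ≥ 1, ∫_0^π sin²(nx) dx = ∫_0^π cos²(nx) dx = π/2; for n ≠ n', ∫_0^π sin(nx)sin(n'x) dx = ∫_0^π cos(nx)cos(n'x) dx = 0; and by product-to-sum, ∫_0^π sin(nx)cos(n'x) dx = ½∫_0^π [sin((n+n')x) + sin((n−n')x)] dx, which is 0 when n+n' is even and 2n/(n²−n'²) when n+n' is odd (it need not vanish on (0, π)).
  u² squared terms: (-1)²·∫cos(4x)² dx = 1·π/2 = π/2;  (-4)²·∫sin(3x)² dx = 16·π/2 = 8*π.
  u² cross terms: 2·(-1)·(-4)·∫cos(4x)·sin(3x) dx = 8·(-6/7) = -48/7.
  So ∫_0^π u² dx = π/2 + 8*π − 48/7 = -48/7 + 17*π/2.
  (u')² squared terms: (-12)²·∫cos(3x)² dx = 144·π/2 = 72*π;  (4)²·∫sin(4x)² dx = 16·π/2 = 8*π.
  (u')² cross terms: 2·(-12)·(4)·∫cos(3x)·sin(4x) dx = -96·(8/7) = -768/7.
  So ∫_0^π (u')² dx = 72*π + 8*π − 768/7 = -768/7 + 80*π.
||u||_{H^1}^2 = (-48/7 + 17*π/2) + (-768/7 + 80*π) = -816/7 + 177*π/2.


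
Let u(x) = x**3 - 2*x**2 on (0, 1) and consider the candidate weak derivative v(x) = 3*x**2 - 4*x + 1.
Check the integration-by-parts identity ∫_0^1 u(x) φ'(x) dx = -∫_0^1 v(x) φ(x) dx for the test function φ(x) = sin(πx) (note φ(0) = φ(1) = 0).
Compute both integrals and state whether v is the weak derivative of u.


LHS = (π^2 + 12)/π^3, RHS = (12 - π^2)/π^3. No, v is not the weak derivative of u.

u(x) = x**3 - 2*x**2, classical derivative u'(x) = 3*x**2 - 4*x.
φ(x) = sin(πx), so φ'(x) = π*cos(π*x).
Note φ(0) = φ(1) = 0, so the boundary term u·φ vanishes.
LHS = ∫_0^1 u(x) φ'(x) dx = ∫_0^1 (π*x^3*cos(π*x) - 2*π*x^2*cos(π*x)) dx. Term by term:
  ∫_0^1 π*x^3*cos(π*x) dx = -3/π + 12/π^3;  ∫_0^1 -2*π*x^2*cos(π*x) dx = 4/π.
Sum: -3/π + 12/π^3 + 4/π = (π^2 + 12)/π^3.
So LHS = (π^2 + 12)/π^3.
∫_0^1 v(x) φ(x) dx = ∫_0^1 (3*x^2*sin(π*x) - 4*x*sin(π*x) + sin(π*x)) dx. Term by term:
  ∫_0^1 -4*x*sin(π*x) dx = -4/π;  ∫_0^1 3*x^2*sin(π*x) dx = -12/π^3 + 3/π;  ∫_0^1 sin(π*x) dx = 2/π.
Sum: -4/π + -12/π^3 + 3/π + 2/π = (-12 + π^2)/π^3.
So RHS = -∫_0^1 v(x) φ(x) dx = (12 - π^2)/π^3.
LHS − RHS = 2/π ≠ 0, so the identity fails.
(For a valid weak derivative the identity must hold for EVERY test function, in particular this one. The failure shows v is NOT the weak derivative of u.)
Correct weak derivative would be u'(x) = 3*x**2 - 4*x.


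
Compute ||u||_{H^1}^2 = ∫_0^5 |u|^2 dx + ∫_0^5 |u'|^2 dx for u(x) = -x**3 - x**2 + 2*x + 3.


||u||_{H^1}^2 = 845455/42

The H^1 norm (squared) on an interval (0, L) is
  ||u||_{H^1}^2 = ∫_0^L u(x)^2 dx + ∫_0^L u'(x)^2 dx.
Compute u'(x) = -3*x**2 - 2*x + 2.
Then u(x)^2 = x**6 + 2*x**5 - 3*x**4 - 10*x**3 - 2*x**2 + 12*x + 9 and u'(x)^2 = 9*x**4 + 12*x**3 - 8*x**2 - 8*x + 4.
Integrate each monomial from 0 to 5 using ∫_0^5 c·x^n dx = c·5^(n+1)/(n+1):
  ∫_0^5 u(x)^2 dx = ∫_0^5 (x^6 + 2*x^5 - 3*x^4 - 10*x^3 - 2*x^2 + 12*x + 9) dx. Term by term:
    ∫_0^5 x^6 dx = 78125/7;  ∫_0^5 2*x^5 dx = 15625/3;  ∫_0^5 -3*x^4 dx = -1875;
    ∫_0^5 -10*x^3 dx = -3125/2;  ∫_0^5 -2*x^2 dx = -250/3;  ∫_0^5 12*x dx = 150;
    ∫_0^5 9 dx = 45.
  Sum: 78125/7 + 15625/3 − 1875 − 3125/2 − 250/3 + 150 + 45 = 182605/14.
  ∫_0^5 u'(x)^2 dx = ∫_0^5 (9*x^4 + 12*x^3 - 8*x^2 - 8*x + 4) dx. Term by term:
    ∫_0^5 9*x^4 dx = 5625;  ∫_0^5 12*x^3 dx = 1875;  ∫_0^5 -8*x^2 dx = -1000/3;
    ∫_0^5 -8*x dx = -100;  ∫_0^5 4 dx = 20.
  Sum: 5625 + 1875 − 1000/3 − 100 + 20 = 21260/3.
Adding: ||u||_{H^1}^2 = 182605/14 + 21260/3 = 845455/42.


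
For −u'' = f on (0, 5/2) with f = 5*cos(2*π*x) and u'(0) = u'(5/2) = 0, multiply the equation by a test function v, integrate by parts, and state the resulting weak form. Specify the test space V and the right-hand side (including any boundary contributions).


V = H^1(0, 5/2) (no boundary constraint on v; u is determined up to an additive constant); weak form: ∫_0^5/2 u'v' dx = ∫_0^5/2 (5*cos(2*π*x)) v dx for all v ∈ V.

Multiply both sides by a test function v and integrate from 0 to 5/2:
  ∫_0^5/2 −u''(x) v(x) dx = ∫_0^5/2 f(x) v(x) dx.
Integrate the LHS by parts once:
  ∫_0^5/2 −u'' v dx = −[u'(x) v(x)]_0^5/2 + ∫_0^5/2 u'(x) v'(x) dx.
Thus ∫_0^5/2 u'(x) v'(x) dx = ∫_0^5/2 f(x) v(x) dx + [u'(x) v(x)]_0^5/2.
Choose V so that boundary terms are either known or forced to vanish.
u has homogeneous Neumann: u'(0) = u'(5/2) = 0. So [u' v]_0^5/2 = 0·v(5/2) − 0·v(0) = 0 for any v; take V = H^1(0, 5/2).
Weak formulation: find u (satisfying any essential BC) such that ∫_0^5/2 u'(x) v'(x) dx = ∫_0^5/2 f v dx for all v ∈ V (homogeneous Neumann, so boundary terms vanish).
Substituting f(x) = 5*cos(2*π*x), the right-hand side is ∫_0^5/2 (5*cos(2*π*x)) v dx.
Compatibility check (pure Neumann): taking v ≡ 1 ∈ V gives 0 = ∫_0^5/2 f dx + (0) − (0), i.e. ∫_0^5/2 f dx must equal u'(0) − u'(5/2) = 0. Indeed ∫_0^5/2 (5*cos(2*π*x)) dx = 0, so the data are compatible. The solution is then unique only up to an additive constant (fix it e.g. by requiring ∫_0^5/2 u dx = 0).


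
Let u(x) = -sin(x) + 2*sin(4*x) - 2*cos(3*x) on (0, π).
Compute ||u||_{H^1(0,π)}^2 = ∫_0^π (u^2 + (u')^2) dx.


||u||_{H^1(0,π)}^2 = -640/7 + 55*π

u'(x) = 6*sin(3*x) - cos(x) + 8*cos(4*x).
Expand u² and (u')² and integrate term by term on (0, π), using: for integers n ≥ 1, ∫_0^π sin²(nx) dx = ∫_0^π cos²(nx) dx = π/2; for n ≠ n', ∫_0^π sin(nx)sin(n'x) dx = ∫_0^π cos(nx)cos(n'x) dx = 0; and by product-to-sum, ∫_0^π sin(nx)cos(n'x) dx = ½∫_0^π [sin((n+n')x) + sin((n−n')x)] dx, which is 0 when n+n' is even and 2n/(n²−n'²) when n+n' is odd (it need not vanish on (0, π)).
  u² squared terms: (-1)²·∫sin(x)² dx = 1·π/2 = π/2;  (-2)²·∫cos(3x)² dx = 4·π/2 = 2*π;  (2)²·∫sin(4x)² dx = 4·π/2 = 2*π.
  u² cross terms: 2·(-1)·(-2)·∫sin(x)·cos(3x) dx = 4·(0) = 0;  2·(-1)·(2)·∫sin(x)·sin(4x) dx = -4·(0) = 0;  2·(-2)·(2)·∫cos(3x)·sin(4x) dx = -8·(8/7) = -64/7.
  So ∫_0^π u² dx = π/2 + 2*π + 2*π + 0 + 0 − 64/7 = -64/7 + 9*π/2.
  (u')² squared terms: (-1)²·∫cos(x)² dx = 1·π/2 = π/2;  (6)²·∫sin(3x)² dx = 36·π/2 = 18*π;  (8)²·∫cos(4x)² dx = 64·π/2 = 32*π.
  (u')² cross terms: 2·(-1)·(6)·∫cos(x)·sin(3x) dx = -12·(0) = 0;  2·(-1)·(8)·∫cos(x)·cos(4x) dx = -16·(0) = 0;  2·(6)·(8)·∫sin(3x)·cos(4x) dx = 96·(-6/7) = -576/7.
  So ∫_0^π (u')² dx = π/2 + 18*π + 32*π + 0 + 0 − 576/7 = -576/7 + 101*π/2.
||u||_{H^1}^2 = (-64/7 + 9*π/2) + (-576/7 + 101*π/2) = -640/7 + 55*π.


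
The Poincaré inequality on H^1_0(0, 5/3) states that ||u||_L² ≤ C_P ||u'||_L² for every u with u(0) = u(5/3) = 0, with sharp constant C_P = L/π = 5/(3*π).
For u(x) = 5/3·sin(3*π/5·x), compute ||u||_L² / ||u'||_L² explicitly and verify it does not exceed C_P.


||u||_L² / ||u'||_L² = 5/(3*π) = C_P.

u(x) = 5/3·sin(3*π/5·x), so u'(x) = π*cos(3*π*x/5).
Writing u(x) = A·sin(kπx/L) with A = 5/3 and k = 1, use ∫_0^L sin²(kπx/L) dx = L/2 and ∫_0^L cos²(kπx/L) dx = L/2.
u² = 25/9·sin²(3*π/5·x) and (u')² = π^2·cos²(3*π/5·x), and each of sin², cos² integrates to L/2 = 5/6 over (0, 5/3).
∫_0^5/3 u² dx = 125/54, so ||u||_L² = 5*sqrt(30)/18.
∫_0^5/3 (u')² dx = 5*π^2/6, so ||u'||_L² = sqrt(30)*π/6.
Ratio ||u||_L² / ||u'||_L² = 5/(3*π).
Sharp Poincaré constant on H^1_0(0, 5/3) is C_P = L/π = 5/(3*π), achieved by sin(3*π/5·x).
This is the k = 1 eigenfunction (up to amplitude), so the ratio equals the sharp Poincaré constant exactly.


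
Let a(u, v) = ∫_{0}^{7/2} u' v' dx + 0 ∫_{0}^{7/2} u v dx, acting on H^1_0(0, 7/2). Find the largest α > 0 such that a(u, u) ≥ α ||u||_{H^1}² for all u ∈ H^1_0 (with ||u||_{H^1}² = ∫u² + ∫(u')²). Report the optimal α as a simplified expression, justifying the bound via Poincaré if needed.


α = 4*π^2/(4*π^2 + 49)

Coercivity of a(·,·) on H^1_0(0, 7/2) means a(u, u) ≥ α ||u||_{H^1}² for every u ∈ H^1_0.
The interval has length L = 7/2, and Poincaré/coercivity depend only on L. Here a(u, u) = ∫(u')² + (0)·∫u².
Here c = 0, so a(u,u) = ∫(u')² alone. The condition a(u,u) ≥ α||u||_{H^1}² reads (1−α)∫(u')² ≥ (α−c)∫u². Any admissible α is ≤ 1 (rapidly oscillating u have ∫u²/∫(u')² → 0), and α = 1 would force 0 ≥ (1−c)∫u², impossible since c < 1; so 1−α > 0. By the sharp Poincaré inequality on H^1_0 of an interval of length L, ∫(u')² ≥ (π/L)²∫u² with equality for the first sine mode sin(π(x−x₀)/L) (x₀ the left endpoint), so the inequality holds for all u iff (1−α)(π/L)² ≥ α − c, i.e. α ≤ ((π/L)² + c)/((π/L)² + 1) = (1 + c(L/π)²)/(1 + (L/π)²). (Direct route, valid since c ≤ 0: Poincaré gives c∫u² ≥ c(L/π)²∫(u')², so a(u,u) ≥ (1 + c(L/π)²)∫(u')², while ||u||_{H^1}² ≤ (1 + (L/π)²)∫(u')²; dividing yields the same α.) With (π/L)² = 4*π^2/49 and c = 0, the largest admissible constant is α = ((π/L)² + c)/((π/L)² + 1).
Simplifying, α = 4*π^2/(4*π^2 + 49).


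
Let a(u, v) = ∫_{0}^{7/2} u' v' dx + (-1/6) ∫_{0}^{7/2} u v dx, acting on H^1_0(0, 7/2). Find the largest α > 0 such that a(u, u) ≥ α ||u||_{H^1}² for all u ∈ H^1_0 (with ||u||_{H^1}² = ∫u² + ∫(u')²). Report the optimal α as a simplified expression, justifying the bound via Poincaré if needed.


α = (-49 + 24*π^2)/(6*(4*π^2 + 49))

Coercivity of a(·,·) on H^1_0(0, 7/2) means a(u, u) ≥ α ||u||_{H^1}² for every u ∈ H^1_0.
The interval has length L = 7/2, and Poincaré/coercivity depend only on L. Here a(u, u) = ∫(u')² + (-1/6)·∫u².
Here c = -1/6 < 0 with |c| < (π/L)² = 4*π^2/49, so coercivity still holds. The condition a(u,u) ≥ α||u||_{H^1}² reads (1−α)∫(u')² ≥ (α−c)∫u². Any admissible α is ≤ 1 (rapidly oscillating u have ∫u²/∫(u')² → 0), and α = 1 would force 0 ≥ (1−c)∫u², impossible since c < 1; so 1−α > 0. By the sharp Poincaré inequality on H^1_0 of an interval of length L, ∫(u')² ≥ (π/L)²∫u² with equality for the first sine mode sin(π(x−x₀)/L) (x₀ the left endpoint), so the inequality holds for all u iff (1−α)(π/L)² ≥ α − c, i.e. α ≤ ((π/L)² + c)/((π/L)² + 1) = (1 + c(L/π)²)/(1 + (L/π)²). (Direct route, valid since c ≤ 0: Poincaré gives c∫u² ≥ c(L/π)²∫(u')², so a(u,u) ≥ (1 + c(L/π)²)∫(u')², while ||u||_{H^1}² ≤ (1 + (L/π)²)∫(u')²; dividing yields the same α.) With (π/L)² = 4*π^2/49 and c = -1/6, the largest admissible constant is α = ((π/L)² + c)/((π/L)² + 1).
Simplifying, α = (-49 + 24*π^2)/(6*(4*π^2 + 49)).


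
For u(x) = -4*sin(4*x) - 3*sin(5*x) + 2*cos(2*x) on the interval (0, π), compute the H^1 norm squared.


||u||_{H^1(0,π)}^2 = -200/7 + 263*π

u'(x) = -4*sin(2*x) - 16*cos(4*x) - 15*cos(5*x).
Expand u² and (u')² and integrate term by term on (0, π), using: for integers n ≥ 1, ∫_0^π sin²(nx) dx = ∫_0^π cos²(nx) dx = π/2; for n ≠ n', ∫_0^π sin(nx)sin(n'x) dx = ∫_0^π cos(nx)cos(n'x) dx = 0; and by product-to-sum, ∫_0^π sin(nx)cos(n'x) dx = ½∫_0^π [sin((n+n')x) + sin((n−n')x)] dx, which is 0 when n+n' is even and 2n/(n²−n'²) when n+n' is odd (it need not vanish on (0, π)).
  u² squared terms: (-4)²·∫sin(4x)² dx = 16·π/2 = 8*π;  (-3)²·∫sin(5x)² dx = 9·π/2 = 9*π/2;  (2)²·∫cos(2x)² dx = 4·π/2 = 2*π.
  u² cross terms: 2·(-4)·(-3)·∫sin(4x)·sin(5x) dx = 24·(0) = 0;  2·(-4)·(2)·∫sin(4x)·cos(2x) dx = -16·(0) = 0;  2·(-3)·(2)·∫sin(5x)·cos(2x) dx = -12·(10/21) = -40/7.
  So ∫_0^π u² dx = 8*π + 9*π/2 + 2*π + 0 + 0 − 40/7 = -40/7 + 29*π/2.
  (u')² squared terms: (-16)²·∫cos(4x)² dx = 256·π/2 = 128*π;  (-15)²·∫cos(5x)² dx = 225·π/2 = 225*π/2;  (-4)²·∫sin(2x)² dx = 16·π/2 = 8*π.
  (u')² cross terms: 2·(-16)·(-15)·∫cos(4x)·cos(5x) dx = 480·(0) = 0;  2·(-16)·(-4)·∫cos(4x)·sin(2x) dx = 128·(0) = 0;  2·(-15)·(-4)·∫cos(5x)·sin(2x) dx = 120·(-4/21) = -160/7.
  So ∫_0^π (u')² dx = 128*π + 225*π/2 + 8*π + 0 + 0 − 160/7 = -160/7 + 497*π/2.
||u||_{H^1}^2 = (-40/7 + 29*π/2) + (-160/7 + 497*π/2) = -200/7 + 263*π.


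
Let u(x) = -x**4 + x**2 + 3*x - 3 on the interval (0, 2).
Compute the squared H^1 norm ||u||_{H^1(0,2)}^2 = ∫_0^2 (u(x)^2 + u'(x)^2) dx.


||u||_{H^1}^2 = 7288/45

The H^1 norm (squared) on an interval (0, L) is
  ||u||_{H^1}^2 = ∫_0^L u(x)^2 dx + ∫_0^L u'(x)^2 dx.
Compute u'(x) = -4*x**3 + 2*x + 3.
Then u(x)^2 = x**8 - 2*x**6 - 6*x**5 + 7*x**4 + 6*x**3 + 3*x**2 - 18*x + 9 and u'(x)^2 = 16*x**6 - 16*x**4 - 24*x**3 + 4*x**2 + 12*x + 9.
Integrate each monomial from 0 to 2 using ∫_0^2 c·x^n dx = c·2^(n+1)/(n+1):
  ∫_0^2 u(x)^2 dx = ∫_0^2 (x^8 - 2*x^6 - 6*x^5 + 7*x^4 + 6*x^3 + 3*x^2 - 18*x + 9) dx. Term by term:
    ∫_0^2 x^8 dx = 512/9;  ∫_0^2 -2*x^6 dx = -256/7;  ∫_0^2 -6*x^5 dx = -64;
    ∫_0^2 7*x^4 dx = 224/5;  ∫_0^2 6*x^3 dx = 24;  ∫_0^2 3*x^2 dx = 8;
    ∫_0^2 -18*x dx = -36;  ∫_0^2 9 dx = 18.
  Sum: 512/9 − 256/7 − 64 + 224/5 + 24 + 8 − 36 + 18 = 4762/315.
  ∫_0^2 u'(x)^2 dx = ∫_0^2 (16*x^6 - 16*x^4 - 24*x^3 + 4*x^2 + 12*x + 9) dx. Term by term:
    ∫_0^2 16*x^6 dx = 2048/7;  ∫_0^2 -16*x^4 dx = -512/5;  ∫_0^2 -24*x^3 dx = -96;
    ∫_0^2 4*x^2 dx = 32/3;  ∫_0^2 12*x dx = 24;  ∫_0^2 9 dx = 18.
  Sum: 2048/7 − 512/5 − 96 + 32/3 + 24 + 18 = 15418/105.
Adding: ||u||_{H^1}^2 = 4762/315 + 15418/105 = 7288/45.


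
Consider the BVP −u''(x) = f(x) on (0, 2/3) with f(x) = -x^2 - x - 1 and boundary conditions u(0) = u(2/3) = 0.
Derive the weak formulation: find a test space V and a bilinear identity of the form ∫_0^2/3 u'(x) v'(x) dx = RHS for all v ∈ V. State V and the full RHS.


V = H^1_0(0, 2/3) (so v(0) = v(2/3) = 0); weak form: ∫_0^2/3 u'v' dx = ∫_0^2/3 (-x^2 - x - 1) v dx for all v ∈ V.

Multiply both sides by a test function v and integrate from 0 to 2/3:
  ∫_0^2/3 −u''(x) v(x) dx = ∫_0^2/3 f(x) v(x) dx.
Integrate the LHS by parts once:
  ∫_0^2/3 −u'' v dx = −[u'(x) v(x)]_0^2/3 + ∫_0^2/3 u'(x) v'(x) dx.
Thus ∫_0^2/3 u'(x) v'(x) dx = ∫_0^2/3 f(x) v(x) dx + [u'(x) v(x)]_0^2/3.
Choose V so that boundary terms are either known or forced to vanish.
u is Dirichlet: u(0) = u(2/3) = 0. Let V = H^1_0(0, 2/3); then v(0) = v(2/3) = 0, and [u' v]_0^2/3 = 0.
Weak formulation: find u (satisfying any essential BC) such that ∫_0^2/3 u'(x) v'(x) dx = ∫_0^2/3 f v dx for all v ∈ V.
Substituting f(x) = -x^2 - x - 1, the right-hand side is ∫_0^2/3 (-x^2 - x - 1) v dx.


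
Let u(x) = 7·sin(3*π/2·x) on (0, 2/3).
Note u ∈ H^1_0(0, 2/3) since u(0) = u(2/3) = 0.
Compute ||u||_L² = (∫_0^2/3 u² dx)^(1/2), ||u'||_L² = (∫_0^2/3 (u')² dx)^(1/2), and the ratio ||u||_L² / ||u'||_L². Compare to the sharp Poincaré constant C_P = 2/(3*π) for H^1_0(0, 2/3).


||u||_L² / ||u'||_L² = 2/(3*π) = C_P.

u(x) = 7·sin(3*π/2·x), so u'(x) = 21*π*cos(3*π*x/2)/2.
Writing u(x) = A·sin(kπx/L) with A = 7 and k = 1, use ∫_0^L sin²(kπx/L) dx = L/2 and ∫_0^L cos²(kπx/L) dx = L/2.
u² = 49·sin²(3*π/2·x) and (u')² = 441*π^2/4·cos²(3*π/2·x), and each of sin², cos² integrates to L/2 = 1/3 over (0, 2/3).
∫_0^2/3 u² dx = 49/3, so ||u||_L² = 7*sqrt(3)/3.
∫_0^2/3 (u')² dx = 147*π^2/4, so ||u'||_L² = 7*sqrt(3)*π/2.
Ratio ||u||_L² / ||u'||_L² = 2/(3*π).
Sharp Poincaré constant on H^1_0(0, 2/3) is C_P = L/π = 2/(3*π), achieved by sin(3*π/2·x).
This is the k = 1 eigenfunction (up to amplitude), so the ratio equals the sharp Poincaré constant exactly.


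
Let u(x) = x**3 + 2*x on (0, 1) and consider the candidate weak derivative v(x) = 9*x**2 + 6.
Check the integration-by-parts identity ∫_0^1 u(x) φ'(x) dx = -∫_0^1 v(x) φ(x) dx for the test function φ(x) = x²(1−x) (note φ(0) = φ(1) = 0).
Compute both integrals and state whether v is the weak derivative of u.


LHS = -4/15, RHS = -4/5. No, v is not the weak derivative of u.

u(x) = x**3 + 2*x, classical derivative u'(x) = 3*x**2 + 2.
φ(x) = x²(1−x), so φ'(x) = x*(2 - 3*x).
Note φ(0) = φ(1) = 0, so the boundary term u·φ vanishes.
LHS = ∫_0^1 u(x) φ'(x) dx = ∫_0^1 (-3*x^5 + 2*x^4 - 6*x^3 + 4*x^2) dx. Term by term:
  ∫_0^1 -3*x^5 dx = -1/2;  ∫_0^1 2*x^4 dx = 2/5;  ∫_0^1 -6*x^3 dx = -3/2;
  ∫_0^1 4*x^2 dx = 4/3.
Sum: -1/2 + 2/5 − 3/2 + 4/3 = -4/15.
So LHS = -4/15.
∫_0^1 v(x) φ(x) dx = ∫_0^1 (-9*x^5 + 9*x^4 - 6*x^3 + 6*x^2) dx. Term by term:
  ∫_0^1 -9*x^5 dx = -3/2;  ∫_0^1 9*x^4 dx = 9/5;  ∫_0^1 -6*x^3 dx = -3/2;
  ∫_0^1 6*x^2 dx = 2.
Sum: -3/2 + 9/5 − 3/2 + 2 = 4/5.
So RHS = -∫_0^1 v(x) φ(x) dx = -4/5.
LHS − RHS = 8/15 ≠ 0, so the identity fails.
(For a valid weak derivative the identity must hold for EVERY test function, in particular this one. The failure shows v is NOT the weak derivative of u.)
Correct weak derivative would be u'(x) = 3*x**2 + 2.


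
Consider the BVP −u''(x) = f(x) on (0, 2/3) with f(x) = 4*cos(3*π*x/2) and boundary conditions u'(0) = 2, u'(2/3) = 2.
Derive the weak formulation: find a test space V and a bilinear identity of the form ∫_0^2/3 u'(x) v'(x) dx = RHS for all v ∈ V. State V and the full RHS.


V = H^1(0, 2/3) (v unrestricted at boundary; u is determined up to an additive constant); weak form: ∫_0^2/3 u'v' dx = ∫_0^2/3 (4*cos(3*π*x/2)) v dx + 2·v(2/3) − 2·v(0) for all v ∈ V.

Multiply both sides by a test function v and integrate from 0 to 2/3:
  ∫_0^2/3 −u''(x) v(x) dx = ∫_0^2/3 f(x) v(x) dx.
Integrate the LHS by parts once:
  ∫_0^2/3 −u'' v dx = −[u'(x) v(x)]_0^2/3 + ∫_0^2/3 u'(x) v'(x) dx.
Thus ∫_0^2/3 u'(x) v'(x) dx = ∫_0^2/3 f(x) v(x) dx + [u'(x) v(x)]_0^2/3.
Choose V so that boundary terms are either known or forced to vanish.
u has inhomogeneous Neumann u'(0) = 2, u'(2/3) = 2. [u' v]_0^2/3 = (2)·v(2/3) − (2)·v(0) = 2·v(2/3) − 2·v(0). Take V = H^1(0, 2/3); boundary term becomes part of RHS.
Weak formulation: find u (satisfying any essential BC) such that ∫_0^2/3 u'(x) v'(x) dx = ∫_0^2/3 f v dx + 2·v(2/3) − 2·v(0) for all v ∈ V (Neumann data are natural BCs: they enter the RHS as boundary terms).
Substituting f(x) = 4*cos(3*π*x/2), the right-hand side is ∫_0^2/3 (4*cos(3*π*x/2)) v dx + 2·v(2/3) − 2·v(0).
Compatibility check (pure Neumann): taking v ≡ 1 ∈ V gives 0 = ∫_0^2/3 f dx + (2) − (2), i.e. ∫_0^2/3 f dx must equal u'(0) − u'(2/3) = 0. Indeed ∫_0^2/3 (4*cos(3*π*x/2)) dx = 0, so the data are compatible. The solution is then unique only up to an additive constant (fix it e.g. by requiring ∫_0^2/3 u dx = 0).


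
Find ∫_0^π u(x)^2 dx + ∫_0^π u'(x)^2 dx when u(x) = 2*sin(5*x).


||u||_{H^1(0,π)}^2 = 52*π

u'(x) = 10*cos(5*x).
Expand u² and (u')² and integrate term by term on (0, π), using: for integers n ≥ 1, ∫_0^π sin²(nx) dx = ∫_0^π cos²(nx) dx = π/2; for n ≠ n', ∫_0^π sin(nx)sin(n'x) dx = ∫_0^π cos(nx)cos(n'x) dx = 0; and by product-to-sum, ∫_0^π sin(nx)cos(n'x) dx = ½∫_0^π [sin((n+n')x) + sin((n−n')x)] dx, which is 0 when n+n' is even and 2n/(n²−n'²) when n+n' is odd (it need not vanish on (0, π)).
  u² squared terms: (2)²·∫sin(5x)² dx = 4·π/2 = 2*π.
  So ∫_0^π u² dx = 2*π.
  (u')² squared terms: (10)²·∫cos(5x)² dx = 100·π/2 = 50*π.
  So ∫_0^π (u')² dx = 50*π.
||u||_{H^1}^2 = (2*π) + (50*π) = 52*π.
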